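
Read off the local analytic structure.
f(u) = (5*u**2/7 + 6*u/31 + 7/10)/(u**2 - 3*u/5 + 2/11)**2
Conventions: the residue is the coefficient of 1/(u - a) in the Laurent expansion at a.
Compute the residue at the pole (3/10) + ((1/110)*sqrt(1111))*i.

The factor u**2 - 3*u/5 + 2/11 splits as (u - a)(u - a') with a = (3/10) + ((1/110)*sqrt(1111))*i, a' = (3/10) - ((1/110)*sqrt(1111))*i. At the order-2 pole a set g(u) = (u - a)^2*f(u) = [5*u**2/7 + 6*u/31 + 7/10] / (u - a')^2.
Order-2 pole: residue = g'(a); g'((3/10) + ((1/110)*sqrt(1111))*i) = -((529875/2213617)*sqrt(1111))*i, so the residue is -((529875/2213617)*sqrt(1111))*i.

The residue is -((529875/2213617)*sqrt(1111))*i.


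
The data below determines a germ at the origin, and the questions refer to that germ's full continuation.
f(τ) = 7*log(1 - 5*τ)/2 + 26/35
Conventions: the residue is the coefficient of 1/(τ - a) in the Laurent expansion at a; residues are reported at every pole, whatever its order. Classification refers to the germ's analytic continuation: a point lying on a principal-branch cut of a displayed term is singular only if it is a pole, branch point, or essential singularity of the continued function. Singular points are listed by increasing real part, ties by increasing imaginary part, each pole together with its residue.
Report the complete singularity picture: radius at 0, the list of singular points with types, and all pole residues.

Branch term (7/2)*log(1 - τ/(1/5)): its argument vanishes at τ = 1/5, a logarithmic branch point, modulus 1/5.
The radius of convergence is the smallest modulus among the singular points: 1/5.

Radius of convergence at 0: 1/5.
At 1/5: a logarithmic branch point.


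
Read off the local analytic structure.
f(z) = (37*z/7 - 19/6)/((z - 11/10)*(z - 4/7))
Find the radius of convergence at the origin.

The radius of convergence is 4/7.

Denominator factor (z - 11/10): pole of order 1 at 11/10, modulus 11/10.
Denominator factor (z - 4/7): pole of order 1 at 4/7, modulus 4/7.
The radius of convergence is the smallest modulus among the singular points: 4/7.


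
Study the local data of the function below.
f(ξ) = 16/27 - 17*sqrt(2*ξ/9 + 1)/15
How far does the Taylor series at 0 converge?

The radius of convergence is 9/2.

Branch term (-17/15)*sqrt(1 - ξ/(-9/2)): its argument vanishes at ξ = -9/2, a square-root branch point, modulus 9/2.
The radius of convergence is the smallest modulus among the singular points: 9/2.


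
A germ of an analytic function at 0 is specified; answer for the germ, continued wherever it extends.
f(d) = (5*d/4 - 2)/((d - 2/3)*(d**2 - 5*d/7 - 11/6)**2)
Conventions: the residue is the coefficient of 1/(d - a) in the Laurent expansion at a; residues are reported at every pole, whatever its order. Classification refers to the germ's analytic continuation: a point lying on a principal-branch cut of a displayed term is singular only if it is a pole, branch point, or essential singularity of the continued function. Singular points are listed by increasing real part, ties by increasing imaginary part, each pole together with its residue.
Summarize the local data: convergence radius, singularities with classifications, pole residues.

Denominator factor (d**2 - 5*d/7 - 11/6)^2: discriminant 1153/147, real irrational roots 5/14 + (1/42)*sqrt(3459) and 5/14 - (1/42)*sqrt(3459); poles of order 2, moduli 5/14 + (1/42)*sqrt(3459) and -5/14 + (1/42)*sqrt(3459).
Denominator factor (d - 2/3): pole of order 1 at 2/3, modulus 2/3.
The radius of convergence is the smallest modulus among the singular points: 2/3.
The factor d**2 - 5*d/7 - 11/6 splits as (d - a)(d - a') with a = 5/14 - (1/42)*sqrt(3459), a' = 5/14 + (1/42)*sqrt(3459). At the order-2 pole a set g(d) = (d - a)^2*f(d) = [(5*d/4 - 2)/(d - 2/3)] / (d - a')^2.
Order-2 pole: residue = g'(a); g'(5/14 - (1/42)*sqrt(3459)) = 9261/55225 + (147580209/146833224050)*sqrt(3459), so the residue is 9261/55225 + (147580209/146833224050)*sqrt(3459).
At the order-1 pole 2/3 set g(d) = (d - (2/3))*f(d) = (5*d/4 - 2)/(d**2 - 5*d/7 - 11/6)**2.
Simple pole: residue = g(a) at a = 2/3, which is -18522/55225.
The factor d**2 - 5*d/7 - 11/6 splits as (d - a)(d - a') with a = 5/14 + (1/42)*sqrt(3459), a' = 5/14 - (1/42)*sqrt(3459). At the order-2 pole a set g(d) = (d - a)^2*f(d) = [(5*d/4 - 2)/(d - 2/3)] / (d - a')^2.
Order-2 pole: residue = g'(a); g'(5/14 + (1/42)*sqrt(3459)) = 9261/55225 - (147580209/146833224050)*sqrt(3459), so the residue is 9261/55225 - (147580209/146833224050)*sqrt(3459).
List the singular points by increasing real part (a conjugate pair: the negative imaginary part first).

Radius of convergence at 0: 2/3.
At 5/14 - (1/42)*sqrt(3459): a pole of order 2; residue 9261/55225 + (147580209/146833224050)*sqrt(3459).
At 2/3: a pole of order 1; residue -18522/55225.
At 5/14 + (1/42)*sqrt(3459): a pole of order 2; residue 9261/55225 - (147580209/146833224050)*sqrt(3459).


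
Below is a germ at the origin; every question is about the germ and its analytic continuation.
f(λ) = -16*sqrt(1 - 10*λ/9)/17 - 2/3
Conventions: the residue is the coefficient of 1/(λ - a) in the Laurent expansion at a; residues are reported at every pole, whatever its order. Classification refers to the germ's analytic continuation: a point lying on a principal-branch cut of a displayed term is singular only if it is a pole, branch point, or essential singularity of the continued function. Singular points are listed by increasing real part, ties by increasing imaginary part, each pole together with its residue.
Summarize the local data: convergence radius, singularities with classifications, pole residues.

Radius of convergence at 0: 9/10.
At 9/10: an algebraic (square-root) branch point.

Branch term (-16/17)*sqrt(1 - λ/(9/10)): its argument vanishes at λ = 9/10, a square-root branch point, modulus 9/10.
The radius of convergence is the smallest modulus among the singular points: 9/10.


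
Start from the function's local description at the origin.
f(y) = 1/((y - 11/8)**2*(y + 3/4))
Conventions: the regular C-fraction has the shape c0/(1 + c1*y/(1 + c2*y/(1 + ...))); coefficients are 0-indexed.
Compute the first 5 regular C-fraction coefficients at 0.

Taylor coefficients (expand at 0): a_0 = 256/363, a_1 = 1024/11979, a_2 = 397312/395307, a_3 = -3325952/13045131, a_4 = 571015168/430489323.
c0 = a_0 = 256/363. Peel one level at a time: if S = 1 + c*y/S' with S'(0) = 1, then c is the y-coefficient of S and S' = c*y/(S - 1).
S_1 = c0/f = 1 + (-4/33)*y + (-512/363)*y^2 + ...; c1 = -4/33.
S_2 = c1*y/(S_1 - 1) = 1 + (-128/11)*y + (17088/121)*y^2 + ...; c2 = -128/11.
S_3 = c2*y/(S_2 - 1) = 1 + (267/22)*y + (1/4)*y^2 + ...; c3 = 267/22.
S_4 = c3*y/(S_3 - 1) = 1 + (-11/534)*y + ...; c4 = -11/534.

The regular C-fraction coefficients are [256/363, -4/33, -128/11, 267/22, -11/534].


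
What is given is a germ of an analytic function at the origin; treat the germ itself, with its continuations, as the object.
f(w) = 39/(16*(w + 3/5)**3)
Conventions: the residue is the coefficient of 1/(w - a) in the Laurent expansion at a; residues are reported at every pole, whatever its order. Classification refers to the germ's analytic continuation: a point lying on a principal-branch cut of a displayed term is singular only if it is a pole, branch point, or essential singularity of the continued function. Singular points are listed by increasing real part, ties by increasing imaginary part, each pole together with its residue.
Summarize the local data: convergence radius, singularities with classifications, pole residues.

Denominator factor (w + 3/5)^3: pole of order 3 at -3/5, modulus 3/5.
The radius of convergence is the smallest modulus among the singular points: 3/5.
At the order-3 pole -3/5 set g(w) = (w - (-3/5))^3*f(w) = 39/16.
Order-3 pole: residue = g''(a)/2; g''(-3/5) = 0, so the residue is 0.

Radius of convergence at 0: 3/5.
At -3/5: a pole of order 3; residue 0.


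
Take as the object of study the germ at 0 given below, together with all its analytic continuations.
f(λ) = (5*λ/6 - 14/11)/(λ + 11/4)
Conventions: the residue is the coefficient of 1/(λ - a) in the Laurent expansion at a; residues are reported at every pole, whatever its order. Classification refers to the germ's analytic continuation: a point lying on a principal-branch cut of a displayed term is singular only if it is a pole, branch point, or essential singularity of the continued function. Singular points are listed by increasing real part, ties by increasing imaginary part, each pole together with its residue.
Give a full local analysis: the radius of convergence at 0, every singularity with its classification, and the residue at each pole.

Denominator factor (λ + 11/4): pole of order 1 at -11/4, modulus 11/4.
The radius of convergence is the smallest modulus among the singular points: 11/4.
At the order-1 pole -11/4 set g(λ) = (λ - (-11/4))*f(λ) = 5*λ/6 - 14/11.
Simple pole: residue = g(a) at a = -11/4, which is -941/264.

Radius of convergence at 0: 11/4.
At -11/4: a pole of order 1; residue -941/264.


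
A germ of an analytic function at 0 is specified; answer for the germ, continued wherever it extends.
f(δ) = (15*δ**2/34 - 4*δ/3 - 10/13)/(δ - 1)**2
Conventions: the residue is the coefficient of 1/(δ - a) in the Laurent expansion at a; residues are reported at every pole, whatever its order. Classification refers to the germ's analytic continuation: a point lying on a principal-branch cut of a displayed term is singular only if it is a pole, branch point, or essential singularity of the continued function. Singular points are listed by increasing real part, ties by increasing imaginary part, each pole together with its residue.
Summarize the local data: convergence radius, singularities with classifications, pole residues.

Radius of convergence at 0: 1.
At 1: a pole of order 2; residue -23/51.

Denominator factor (δ - 1)^2: pole of order 2 at 1, modulus 1.
The radius of convergence is the smallest modulus among the singular points: 1.
At the order-2 pole 1 set g(δ) = (δ - (1))^2*f(δ) = 15*δ**2/34 - 4*δ/3 - 10/13.
Order-2 pole: residue = g'(a); g'(1) = -23/51, so the residue is -23/51.


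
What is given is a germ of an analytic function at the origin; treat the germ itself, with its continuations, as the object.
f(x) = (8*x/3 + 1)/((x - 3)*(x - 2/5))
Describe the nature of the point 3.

The point is a pole of order 1.

The denominator factor x - 3 vanishes at 3 and appears to the power 1; the numerator there equals 9, nonzero, and no other factor vanishes.
Hence a pole whose order is the multiplicity, 1.


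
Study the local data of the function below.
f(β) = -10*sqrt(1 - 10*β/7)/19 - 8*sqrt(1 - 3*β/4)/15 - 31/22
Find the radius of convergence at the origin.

Branch term (-8/15)*sqrt(1 - β/(4/3)): its argument vanishes at β = 4/3, a square-root branch point, modulus 4/3.
Branch term (-10/19)*sqrt(1 - β/(7/10)): its argument vanishes at β = 7/10, a square-root branch point, modulus 7/10.
The radius of convergence is the smallest modulus among the singular points: 7/10.

The radius of convergence is 7/10.


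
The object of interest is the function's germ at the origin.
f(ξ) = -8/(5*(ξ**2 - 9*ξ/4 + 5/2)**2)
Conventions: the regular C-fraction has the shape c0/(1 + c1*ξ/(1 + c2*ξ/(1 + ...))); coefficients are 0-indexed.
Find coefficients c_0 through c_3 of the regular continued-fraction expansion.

Taylor coefficients (expand at 0): a_0 = -32/125, a_1 = -288/625, a_2 = -1304/3125, a_3 = -3024/15625.
c0 = a_0 = -32/125. Peel one level at a time: if S = 1 + c*ξ/S' with S'(0) = 1, then c is the ξ-coefficient of S and S' = c*ξ/(S - 1).
S_1 = c0/f = 1 + (-9/5)*ξ + (161/100)*ξ^2 + ...; c1 = -9/5.
S_2 = c1*ξ/(S_1 - 1) = 1 + (161/180)*ξ + (12961/32400)*ξ^2 + ...; c2 = 161/180.
S_3 = c2*ξ/(S_2 - 1) = 1 + (-12961/28980)*ξ + ...; c3 = -12961/28980.

The regular C-fraction coefficients are [-32/125, -9/5, 161/180, -12961/28980].


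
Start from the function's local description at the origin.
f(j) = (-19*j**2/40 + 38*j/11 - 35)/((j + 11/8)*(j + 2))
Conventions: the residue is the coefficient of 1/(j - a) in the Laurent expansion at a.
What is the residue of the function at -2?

At the order-1 pole -2 set g(j) = (j - (-2))*f(j) = (-19*j**2/40 + 38*j/11 - 35)/(j + 11/8).
Simple pole: residue = g(a) at a = -2, which is 19276/275.

The residue is 19276/275.


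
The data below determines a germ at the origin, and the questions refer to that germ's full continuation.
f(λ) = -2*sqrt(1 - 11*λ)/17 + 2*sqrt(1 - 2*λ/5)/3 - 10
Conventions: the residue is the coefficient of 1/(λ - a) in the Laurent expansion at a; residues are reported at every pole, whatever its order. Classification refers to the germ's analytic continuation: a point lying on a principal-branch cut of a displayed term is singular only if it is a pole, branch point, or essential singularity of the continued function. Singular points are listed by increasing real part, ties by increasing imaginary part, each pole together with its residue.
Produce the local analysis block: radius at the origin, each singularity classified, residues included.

Radius of convergence at 0: 1/11.
At 1/11: an algebraic (square-root) branch point.
At 5/2: an algebraic (square-root) branch point.

Branch term (2/3)*sqrt(1 - λ/(5/2)): its argument vanishes at λ = 5/2, a square-root branch point, modulus 5/2.
Branch term (-2/17)*sqrt(1 - λ/(1/11)): its argument vanishes at λ = 1/11, a square-root branch point, modulus 1/11.
The radius of convergence is the smallest modulus among the singular points: 1/11.
List the singular points by increasing real part (a conjugate pair: the negative imaginary part first).


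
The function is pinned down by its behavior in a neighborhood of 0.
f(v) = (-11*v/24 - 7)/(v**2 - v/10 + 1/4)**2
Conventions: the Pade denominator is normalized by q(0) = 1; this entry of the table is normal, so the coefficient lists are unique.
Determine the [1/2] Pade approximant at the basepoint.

Taylor coefficients needed (expand at 0): a_0 = -112, a_1 = -1454/15, a_2 = 62728/75, a_3 = 413128/375.
Write the denominator as Q(v) = 1 + q1*v + q2*v^2. Requiring Q*f - P = O(v^4) with deg P <= 1 kills the coefficients of v^2..v^3 in Q*f:
  v^2: a_2 + q1*a_1 + q2*a_0 = 0, i.e. 62728/75 + (-1454/15)*q1 + (-112)*q2 = 0.
  v^3: a_3 + q1*a_2 + q2*a_1 = 0, i.e. 413128/375 + (62728/75)*q1 + (-1454/15)*q2 = 0.
Solving this linear system: q1 = -11901124/28988405, q2 = 1133872524/144942025.
The numerator is Q*f truncated at degree 1: P0 = a_0 = -112; P1 = a_1 + q1*a_0 = -886210102/17393043.

The Pade approximant has numerator coefficients [-112, -886210102/17393043]; denominator coefficients [1, -11901124/28988405, 1133872524/144942025].


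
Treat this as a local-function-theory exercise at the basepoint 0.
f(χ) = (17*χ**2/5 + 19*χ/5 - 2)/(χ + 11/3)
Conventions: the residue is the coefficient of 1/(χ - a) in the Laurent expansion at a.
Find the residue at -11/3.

At the order-1 pole -11/3 set g(χ) = (χ - (-11/3))*f(χ) = 17*χ**2/5 + 19*χ/5 - 2.
Simple pole: residue = g(a) at a = -11/3, which is 268/9.

The residue is 268/9.


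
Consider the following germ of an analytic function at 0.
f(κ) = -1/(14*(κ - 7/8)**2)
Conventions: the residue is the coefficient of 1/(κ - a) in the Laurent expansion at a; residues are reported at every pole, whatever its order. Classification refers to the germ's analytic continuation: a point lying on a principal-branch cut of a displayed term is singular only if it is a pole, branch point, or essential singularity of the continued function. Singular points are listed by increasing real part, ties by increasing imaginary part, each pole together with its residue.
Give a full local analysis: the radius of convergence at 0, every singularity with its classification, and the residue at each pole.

Radius of convergence at 0: 7/8.
At 7/8: a pole of order 2; residue 0.

Denominator factor (κ - 7/8)^2: pole of order 2 at 7/8, modulus 7/8.
The radius of convergence is the smallest modulus among the singular points: 7/8.
At the order-2 pole 7/8 set g(κ) = (κ - (7/8))^2*f(κ) = -1/14.
Order-2 pole: residue = g'(a); g'(7/8) = 0, so the residue is 0.


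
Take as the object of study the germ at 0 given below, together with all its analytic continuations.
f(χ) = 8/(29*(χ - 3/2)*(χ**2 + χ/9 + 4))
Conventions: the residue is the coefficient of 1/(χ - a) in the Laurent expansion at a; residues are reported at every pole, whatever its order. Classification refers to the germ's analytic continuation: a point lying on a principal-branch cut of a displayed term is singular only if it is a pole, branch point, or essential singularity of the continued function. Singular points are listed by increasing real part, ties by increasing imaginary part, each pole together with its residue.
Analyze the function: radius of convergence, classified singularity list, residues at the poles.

Radius of convergence at 0: 3/2.
At (-1/18) - ((1/18)*sqrt(1295))*i: a pole of order 1; residue (-48/2233) - ((192/413105)*sqrt(1295))*i.
At (-1/18) + ((1/18)*sqrt(1295))*i: a pole of order 1; residue (-48/2233) + ((192/413105)*sqrt(1295))*i.
At 3/2: a pole of order 1; residue 96/2233.

Denominator factor (χ - 3/2): pole of order 1 at 3/2, modulus 3/2.
Denominator factor (χ**2 + χ/9 + 4): discriminant -1295/81, complex-conjugate roots (-1/18) + ((1/18)*sqrt(1295))*i and (-1/18) - ((1/18)*sqrt(1295))*i; poles of order 1, moduli 2 and 2.
The radius of convergence is the smallest modulus among the singular points: 3/2.
The factor χ**2 + χ/9 + 4 splits as (χ - a)(χ - a') with a = (-1/18) - ((1/18)*sqrt(1295))*i, a' = (-1/18) + ((1/18)*sqrt(1295))*i. At the order-1 pole a set g(χ) = (χ - a)*f(χ) = [8/(29*(χ - 3/2))] / (χ - a').
Simple pole: residue = g(a) at a = (-1/18) - ((1/18)*sqrt(1295))*i, which is (-48/2233) - ((192/413105)*sqrt(1295))*i.
The factor χ**2 + χ/9 + 4 splits as (χ - a)(χ - a') with a = (-1/18) + ((1/18)*sqrt(1295))*i, a' = (-1/18) - ((1/18)*sqrt(1295))*i. At the order-1 pole a set g(χ) = (χ - a)*f(χ) = [8/(29*(χ - 3/2))] / (χ - a').
Simple pole: residue = g(a) at a = (-1/18) + ((1/18)*sqrt(1295))*i, which is (-48/2233) + ((192/413105)*sqrt(1295))*i.
At the order-1 pole 3/2 set g(χ) = (χ - (3/2))*f(χ) = 8/(29*(χ**2 + χ/9 + 4)).
Simple pole: residue = g(a) at a = 3/2, which is 96/2233.
List the singular points by increasing real part (a conjugate pair: the negative imaginary part first).


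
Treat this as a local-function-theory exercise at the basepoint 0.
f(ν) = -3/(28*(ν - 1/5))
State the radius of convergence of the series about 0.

Denominator factor (ν - 1/5): pole of order 1 at 1/5, modulus 1/5.
The radius of convergence is the smallest modulus among the singular points: 1/5.

The radius of convergence is 1/5.


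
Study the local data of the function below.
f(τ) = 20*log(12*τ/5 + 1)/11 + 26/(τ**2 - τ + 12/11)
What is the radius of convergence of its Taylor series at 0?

Denominator factor (τ**2 - τ + 12/11): discriminant -37/11, complex-conjugate roots (1/2) + ((1/22)*sqrt(407))*i and (1/2) - ((1/22)*sqrt(407))*i; poles of order 1, moduli (2/11)*sqrt(33) and (2/11)*sqrt(33).
Branch term (20/11)*log(1 - τ/(-5/12)): its argument vanishes at τ = -5/12, a logarithmic branch point, modulus 5/12.
The radius of convergence is the smallest modulus among the singular points: 5/12.

The radius of convergence is 5/12.


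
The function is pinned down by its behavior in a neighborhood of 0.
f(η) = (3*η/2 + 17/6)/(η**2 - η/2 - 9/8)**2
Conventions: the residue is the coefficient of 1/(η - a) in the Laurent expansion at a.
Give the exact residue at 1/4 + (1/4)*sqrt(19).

The factor η**2 - η/2 - 9/8 splits as (η - a)(η - a') with a = 1/4 + (1/4)*sqrt(19), a' = 1/4 - (1/4)*sqrt(19). At the order-2 pole a set g(η) = (η - a)^2*f(η) = [3*η/2 + 17/6] / (η - a')^2.
Order-2 pole: residue = g'(a); g'(1/4 + (1/4)*sqrt(19)) = -(154/1083)*sqrt(19), so the residue is -(154/1083)*sqrt(19).

The residue is -(154/1083)*sqrt(19).


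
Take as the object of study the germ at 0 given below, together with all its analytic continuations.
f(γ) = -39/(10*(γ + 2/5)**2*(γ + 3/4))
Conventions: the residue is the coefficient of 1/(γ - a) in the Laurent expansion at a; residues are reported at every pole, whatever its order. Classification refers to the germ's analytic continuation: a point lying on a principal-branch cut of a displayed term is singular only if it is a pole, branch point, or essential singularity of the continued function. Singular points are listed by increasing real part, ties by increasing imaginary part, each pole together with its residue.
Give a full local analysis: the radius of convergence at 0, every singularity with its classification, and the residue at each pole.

Denominator factor (γ + 3/4): pole of order 1 at -3/4, modulus 3/4.
Denominator factor (γ + 2/5)^2: pole of order 2 at -2/5, modulus 2/5.
The radius of convergence is the smallest modulus among the singular points: 2/5.
At the order-1 pole -3/4 set g(γ) = (γ - (-3/4))*f(γ) = -39/(10*(γ + 2/5)**2).
Simple pole: residue = g(a) at a = -3/4, which is -1560/49.
At the order-2 pole -2/5 set g(γ) = (γ - (-2/5))^2*f(γ) = -39/(10*(γ + 3/4)).
Order-2 pole: residue = g'(a); g'(-2/5) = 1560/49, so the residue is 1560/49.
List the singular points by increasing real part (a conjugate pair: the negative imaginary part first).

Radius of convergence at 0: 2/5.
At -3/4: a pole of order 1; residue -1560/49.
At -2/5: a pole of order 2; residue 1560/49.


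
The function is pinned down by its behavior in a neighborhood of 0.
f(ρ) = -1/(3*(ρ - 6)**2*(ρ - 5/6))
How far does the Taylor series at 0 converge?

The radius of convergence is 5/6.

Denominator factor (ρ - 6)^2: pole of order 2 at 6, modulus 6.
Denominator factor (ρ - 5/6): pole of order 1 at 5/6, modulus 5/6.
The radius of convergence is the smallest modulus among the singular points: 5/6.


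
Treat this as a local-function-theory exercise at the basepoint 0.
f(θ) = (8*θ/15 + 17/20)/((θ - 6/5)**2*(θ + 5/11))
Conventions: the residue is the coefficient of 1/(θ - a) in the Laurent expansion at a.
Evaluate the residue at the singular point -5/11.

The residue is 22055/99372.

At the order-1 pole -5/11 set g(θ) = (θ - (-5/11))*f(θ) = (8*θ/15 + 17/20)/(θ - 6/5)**2.
Simple pole: residue = g(a) at a = -5/11, which is 22055/99372.


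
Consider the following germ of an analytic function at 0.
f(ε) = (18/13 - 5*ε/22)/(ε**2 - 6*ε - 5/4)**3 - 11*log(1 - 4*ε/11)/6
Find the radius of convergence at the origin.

The radius of convergence is -3 + (1/2)*sqrt(41).

Denominator factor (ε**2 - 6*ε - 5/4)^3: discriminant 41, real irrational roots 3 + (1/2)*sqrt(41) and 3 - (1/2)*sqrt(41); poles of order 3, moduli 3 + (1/2)*sqrt(41) and -3 + (1/2)*sqrt(41).
Branch term (-11/6)*log(1 - ε/(11/4)): its argument vanishes at ε = 11/4, a logarithmic branch point, modulus 11/4.
The radius of convergence is the smallest modulus among the singular points: -3 + (1/2)*sqrt(41).


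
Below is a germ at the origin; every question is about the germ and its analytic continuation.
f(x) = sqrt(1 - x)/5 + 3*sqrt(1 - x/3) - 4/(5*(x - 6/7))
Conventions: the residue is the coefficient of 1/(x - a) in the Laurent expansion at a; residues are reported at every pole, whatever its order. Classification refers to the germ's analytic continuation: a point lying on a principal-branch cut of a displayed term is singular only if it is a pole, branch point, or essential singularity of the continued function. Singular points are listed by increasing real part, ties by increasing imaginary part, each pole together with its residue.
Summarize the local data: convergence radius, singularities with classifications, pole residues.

Denominator factor (x - 6/7): pole of order 1 at 6/7, modulus 6/7.
Branch term (1/5)*sqrt(1 - x/(1)): its argument vanishes at x = 1, a square-root branch point, modulus 1.
Branch term (3)*sqrt(1 - x/(3)): its argument vanishes at x = 3, a square-root branch point, modulus 3.
The radius of convergence is the smallest modulus among the singular points: 6/7.
The branch terms are analytic at 6/7 and contribute nothing to the residue; only the rational part matters.
At the order-1 pole 6/7 set g(x) = (x - (6/7))*(rational part) = -4/5.
Simple pole: residue = g(a) at a = 6/7, which is -4/5.
List the singular points by increasing real part (a conjugate pair: the negative imaginary part first).

Radius of convergence at 0: 6/7.
At 6/7: a pole of order 1; residue -4/5.
At 1: an algebraic (square-root) branch point.
At 3: an algebraic (square-root) branch point.


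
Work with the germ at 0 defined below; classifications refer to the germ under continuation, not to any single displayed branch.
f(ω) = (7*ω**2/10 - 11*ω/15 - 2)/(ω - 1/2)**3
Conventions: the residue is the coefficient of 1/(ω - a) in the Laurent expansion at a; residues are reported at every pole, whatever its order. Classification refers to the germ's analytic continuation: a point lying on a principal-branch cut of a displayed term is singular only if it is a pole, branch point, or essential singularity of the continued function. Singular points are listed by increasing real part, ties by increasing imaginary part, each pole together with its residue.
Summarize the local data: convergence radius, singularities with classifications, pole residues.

Denominator factor (ω - 1/2)^3: pole of order 3 at 1/2, modulus 1/2.
The radius of convergence is the smallest modulus among the singular points: 1/2.
At the order-3 pole 1/2 set g(ω) = (ω - (1/2))^3*f(ω) = 7*ω**2/10 - 11*ω/15 - 2.
Order-3 pole: residue = g''(a)/2; g''(1/2) = 7/5, so the residue is 7/10.

Radius of convergence at 0: 1/2.
At 1/2: a pole of order 3; residue 7/10.


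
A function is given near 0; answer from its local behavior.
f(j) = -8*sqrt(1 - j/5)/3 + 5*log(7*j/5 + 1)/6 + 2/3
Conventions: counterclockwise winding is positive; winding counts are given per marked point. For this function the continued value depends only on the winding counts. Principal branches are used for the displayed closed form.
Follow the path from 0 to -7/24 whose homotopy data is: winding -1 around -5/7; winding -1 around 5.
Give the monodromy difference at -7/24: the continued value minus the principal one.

Continued minus principal equals ((4/45)*sqrt(3810)) - ((5/3)*pi)*i.

The rational part is single-valued and drops out of the difference; each branch term changes only by its own monodromy.
(-8/3)*sqrt(1 - j/(5)): winding -1 is odd, the square root flips sign, contributing -2*(-8/3)*sqrt(1 - (-7/24)/(5)) = -2*(-8/3)*sqrt(127/120) = (4/45)*sqrt(3810).
(5/6)*log(1 - j/(-5/7)): each positive loop around -5/7 adds 2*pi*i to the log, so winding -1 contributes (5/6)*(-1)*2*pi*i = -(5/3)*pi*i.
Summing the contributions at j = -7/24 gives ((4/45)*sqrt(3810)) - ((5/3)*pi)*i.


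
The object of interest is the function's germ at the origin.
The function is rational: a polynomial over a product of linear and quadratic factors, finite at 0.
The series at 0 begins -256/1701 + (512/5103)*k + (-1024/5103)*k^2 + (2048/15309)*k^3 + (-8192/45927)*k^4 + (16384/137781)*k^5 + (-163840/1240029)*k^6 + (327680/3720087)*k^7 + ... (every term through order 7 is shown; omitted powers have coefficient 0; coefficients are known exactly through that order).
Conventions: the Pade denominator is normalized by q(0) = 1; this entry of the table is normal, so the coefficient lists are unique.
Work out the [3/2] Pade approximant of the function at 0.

The Pade approximant has numerator coefficients [-256/1701, 512/5103, -1024/15309, 2048/45927]; denominator coefficients [1, 0, -8/9].

Taylor coefficients needed (read off): a_0 = -256/1701, a_1 = 512/5103, a_2 = -1024/5103, a_3 = 2048/15309, a_4 = -8192/45927, a_5 = 16384/137781.
Write the denominator as Q(k) = 1 + q1*k + q2*k^2. Requiring Q*f - P = O(k^6) with deg P <= 3 kills the coefficients of k^4..k^5 in Q*f:
  k^4: a_4 + q1*a_3 + q2*a_2 = 0, i.e. -8192/45927 + (2048/15309)*q1 + (-1024/5103)*q2 = 0.
  k^5: a_5 + q1*a_4 + q2*a_3 = 0, i.e. 16384/137781 + (-8192/45927)*q1 + (2048/15309)*q2 = 0.
Solving this linear system: q1 = 0, q2 = -8/9.
The numerator is Q*f truncated at degree 3: P0 = a_0 = -256/1701; P1 = a_1 + q1*a_0 = 512/5103; P2 = a_2 + q1*a_1 + q2*a_0 = -1024/15309; P3 = a_3 + q1*a_2 + q2*a_1 = 2048/45927.


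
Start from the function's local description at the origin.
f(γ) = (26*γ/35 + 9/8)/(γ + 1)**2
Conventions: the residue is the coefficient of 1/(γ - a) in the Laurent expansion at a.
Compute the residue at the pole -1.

At the order-2 pole -1 set g(γ) = (γ - (-1))^2*f(γ) = 26*γ/35 + 9/8.
Order-2 pole: residue = g'(a); g'(-1) = 26/35, so the residue is 26/35.

The residue is 26/35.


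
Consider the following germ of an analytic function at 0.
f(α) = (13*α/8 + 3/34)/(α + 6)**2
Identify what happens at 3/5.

The point is a regular point.

Denominator factors: α + 6 = 33/5 at α = 3/5 — none vanishes.
So the germ continues analytically to 3/5.


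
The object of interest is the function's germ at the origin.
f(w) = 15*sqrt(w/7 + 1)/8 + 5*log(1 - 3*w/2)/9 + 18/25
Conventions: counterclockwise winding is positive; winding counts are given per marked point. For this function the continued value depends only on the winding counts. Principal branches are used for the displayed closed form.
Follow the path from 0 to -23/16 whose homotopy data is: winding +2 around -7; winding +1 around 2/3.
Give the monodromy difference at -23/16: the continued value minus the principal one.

Continued minus principal equals (10/9)*pi*i.

The rational part is single-valued and drops out of the difference; each branch term changes only by its own monodromy.
(15/8)*sqrt(1 - w/(-7)): winding +2 is even, the square root returns to the same sheet, contribution 0.
(5/9)*log(1 - w/(2/3)): each positive loop around 2/3 adds 2*pi*i to the log, so winding +1 contributes (5/9)*(1)*2*pi*i = (10/9)*pi*i.
Summing the contributions at w = -23/16 gives (10/9)*pi*i.


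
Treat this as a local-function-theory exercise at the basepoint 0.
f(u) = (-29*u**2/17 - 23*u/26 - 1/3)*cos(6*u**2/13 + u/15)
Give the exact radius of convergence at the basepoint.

The factor cos(6*u**2/13 + u/15) is entire and contributes no finite singular point.
The polynomial part has no poles.
No finite singular points: the Taylor series at 0 converges everywhere.

The radius of convergence is infinite.


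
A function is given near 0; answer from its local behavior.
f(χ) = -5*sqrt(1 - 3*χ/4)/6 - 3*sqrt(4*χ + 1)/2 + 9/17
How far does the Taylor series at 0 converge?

Branch term (-3/2)*sqrt(1 - χ/(-1/4)): its argument vanishes at χ = -1/4, a square-root branch point, modulus 1/4.
Branch term (-5/6)*sqrt(1 - χ/(4/3)): its argument vanishes at χ = 4/3, a square-root branch point, modulus 4/3.
The radius of convergence is the smallest modulus among the singular points: 1/4.

The radius of convergence is 1/4.


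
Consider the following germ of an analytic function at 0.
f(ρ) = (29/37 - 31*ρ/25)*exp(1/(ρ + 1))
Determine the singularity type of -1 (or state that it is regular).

The exponent 1/(ρ - (-1)) has a pole at -1, so exp(1/(ρ - (-1))) takes every nonzero value near it: an essential singularity (not a pole of any order).

The point is an essential singularity.


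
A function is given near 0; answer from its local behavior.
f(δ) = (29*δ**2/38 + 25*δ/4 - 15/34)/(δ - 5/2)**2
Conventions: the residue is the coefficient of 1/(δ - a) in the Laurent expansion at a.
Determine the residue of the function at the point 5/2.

At the order-2 pole 5/2 set g(δ) = (δ - (5/2))^2*f(δ) = 29*δ**2/38 + 25*δ/4 - 15/34.
Order-2 pole: residue = g'(a); g'(5/2) = 765/76, so the residue is 765/76.

The residue is 765/76.


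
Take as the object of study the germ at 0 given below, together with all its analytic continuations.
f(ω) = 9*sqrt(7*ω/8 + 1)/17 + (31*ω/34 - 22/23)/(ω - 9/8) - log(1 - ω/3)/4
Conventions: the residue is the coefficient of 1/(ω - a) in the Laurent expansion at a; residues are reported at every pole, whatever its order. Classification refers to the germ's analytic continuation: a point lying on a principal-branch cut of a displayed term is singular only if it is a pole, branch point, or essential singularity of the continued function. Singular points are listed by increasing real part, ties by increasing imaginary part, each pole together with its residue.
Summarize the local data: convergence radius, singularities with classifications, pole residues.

Radius of convergence at 0: 9/8.
At -8/7: an algebraic (square-root) branch point.
At 9/8: a pole of order 1; residue 433/6256.
At 3: a logarithmic branch point.

Denominator factor (ω - 9/8): pole of order 1 at 9/8, modulus 9/8.
Branch term (9/17)*sqrt(1 - ω/(-8/7)): its argument vanishes at ω = -8/7, a square-root branch point, modulus 8/7.
Branch term (-1/4)*log(1 - ω/(3)): its argument vanishes at ω = 3, a logarithmic branch point, modulus 3.
The radius of convergence is the smallest modulus among the singular points: 9/8.
The branch terms are analytic at 9/8 and contribute nothing to the residue; only the rational part matters.
At the order-1 pole 9/8 set g(ω) = (ω - (9/8))*(rational part) = 31*ω/34 - 22/23.
Simple pole: residue = g(a) at a = 9/8, which is 433/6256.
List the singular points by increasing real part (a conjugate pair: the negative imaginary part first).


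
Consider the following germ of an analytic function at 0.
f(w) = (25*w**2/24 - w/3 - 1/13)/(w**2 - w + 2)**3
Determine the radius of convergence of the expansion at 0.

Denominator factor (w**2 - w + 2)^3: discriminant -7, complex-conjugate roots (1/2) + ((1/2)*sqrt(7))*i and (1/2) - ((1/2)*sqrt(7))*i; poles of order 3, moduli sqrt(2) and sqrt(2).
The radius of convergence is the smallest modulus among the singular points: sqrt(2).

The radius of convergence is sqrt(2).


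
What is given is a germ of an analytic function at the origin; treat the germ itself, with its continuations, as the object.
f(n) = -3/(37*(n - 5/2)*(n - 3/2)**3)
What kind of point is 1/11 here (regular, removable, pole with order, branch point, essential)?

Denominator factors: n - 5/2 = -53/22 at n = 1/11; n - 3/2 = -31/22 at n = 1/11 — none vanishes.
So the germ continues analytically to 1/11.

The point is a regular point.


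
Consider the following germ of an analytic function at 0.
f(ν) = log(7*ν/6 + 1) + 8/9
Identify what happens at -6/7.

The term (1)*log(1 - ν/(-6/7)) has argument 1 - -6/7/(-6/7) = 0 at -6/7: a logarithmic (infinitely-sheeted) branch point; the remaining terms are analytic or single-valued there.

The point is a logarithmic branch point.


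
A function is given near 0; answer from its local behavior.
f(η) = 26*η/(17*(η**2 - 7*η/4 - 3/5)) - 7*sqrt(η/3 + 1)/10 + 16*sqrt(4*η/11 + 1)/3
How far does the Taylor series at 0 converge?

Denominator factor (η**2 - 7*η/4 - 3/5): discriminant 437/80, real irrational roots 7/8 + (1/40)*sqrt(2185) and 7/8 - (1/40)*sqrt(2185); poles of order 1, moduli 7/8 + (1/40)*sqrt(2185) and -7/8 + (1/40)*sqrt(2185).
Branch term (16/3)*sqrt(1 - η/(-11/4)): its argument vanishes at η = -11/4, a square-root branch point, modulus 11/4.
Branch term (-7/10)*sqrt(1 - η/(-3)): its argument vanishes at η = -3, a square-root branch point, modulus 3.
The radius of convergence is the smallest modulus among the singular points: -7/8 + (1/40)*sqrt(2185).

The radius of convergence is -7/8 + (1/40)*sqrt(2185).


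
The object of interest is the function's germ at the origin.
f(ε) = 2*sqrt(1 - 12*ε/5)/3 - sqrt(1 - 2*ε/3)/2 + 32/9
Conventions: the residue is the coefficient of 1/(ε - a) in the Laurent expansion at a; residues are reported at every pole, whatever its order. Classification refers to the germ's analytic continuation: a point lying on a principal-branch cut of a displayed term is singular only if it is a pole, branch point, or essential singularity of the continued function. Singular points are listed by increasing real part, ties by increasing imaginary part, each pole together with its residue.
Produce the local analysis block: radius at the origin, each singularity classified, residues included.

Branch term (-1/2)*sqrt(1 - ε/(3/2)): its argument vanishes at ε = 3/2, a square-root branch point, modulus 3/2.
Branch term (2/3)*sqrt(1 - ε/(5/12)): its argument vanishes at ε = 5/12, a square-root branch point, modulus 5/12.
The radius of convergence is the smallest modulus among the singular points: 5/12.
List the singular points by increasing real part (a conjugate pair: the negative imaginary part first).

Radius of convergence at 0: 5/12.
At 5/12: an algebraic (square-root) branch point.
At 3/2: an algebraic (square-root) branch point.


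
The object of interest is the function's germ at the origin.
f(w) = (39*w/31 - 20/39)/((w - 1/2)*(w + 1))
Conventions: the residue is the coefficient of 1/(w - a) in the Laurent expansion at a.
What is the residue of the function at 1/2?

The residue is 281/3627.

At the order-1 pole 1/2 set g(w) = (w - (1/2))*f(w) = (39*w/31 - 20/39)/(w + 1).
Simple pole: residue = g(a) at a = 1/2, which is 281/3627.


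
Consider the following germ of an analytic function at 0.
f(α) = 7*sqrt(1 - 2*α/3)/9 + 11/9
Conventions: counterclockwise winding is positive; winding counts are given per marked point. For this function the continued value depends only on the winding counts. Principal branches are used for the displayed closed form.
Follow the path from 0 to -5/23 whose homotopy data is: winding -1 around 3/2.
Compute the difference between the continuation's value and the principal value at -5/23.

The rational part is single-valued and drops out of the difference; each branch term changes only by its own monodromy.
(7/9)*sqrt(1 - α/(3/2)): winding -1 is odd, the square root flips sign, contributing -2*(7/9)*sqrt(1 - (-5/23)/(3/2)) = -2*(7/9)*sqrt(79/69) = -(14/621)*sqrt(5451).
Summing the contributions at α = -5/23 gives -(14/621)*sqrt(5451).

Continued minus principal equals -(14/621)*sqrt(5451).


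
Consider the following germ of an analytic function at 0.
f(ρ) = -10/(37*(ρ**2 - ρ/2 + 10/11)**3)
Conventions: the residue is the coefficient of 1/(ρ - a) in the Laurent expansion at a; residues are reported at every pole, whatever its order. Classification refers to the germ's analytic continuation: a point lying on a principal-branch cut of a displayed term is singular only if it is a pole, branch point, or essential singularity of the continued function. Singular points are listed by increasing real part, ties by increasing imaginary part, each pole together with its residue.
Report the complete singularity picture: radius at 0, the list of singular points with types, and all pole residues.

Radius of convergence at 0: (1/11)*sqrt(110).
At (1/4) - ((1/44)*sqrt(1639))*i: a pole of order 3; residue -((232320/122394113)*sqrt(1639))*i.
At (1/4) + ((1/44)*sqrt(1639))*i: a pole of order 3; residue ((232320/122394113)*sqrt(1639))*i.

Denominator factor (ρ**2 - ρ/2 + 10/11)^3: discriminant -149/44, complex-conjugate roots (1/4) + ((1/44)*sqrt(1639))*i and (1/4) - ((1/44)*sqrt(1639))*i; poles of order 3, moduli (1/11)*sqrt(110) and (1/11)*sqrt(110).
The radius of convergence is the smallest modulus among the singular points: (1/11)*sqrt(110).
The factor ρ**2 - ρ/2 + 10/11 splits as (ρ - a)(ρ - a') with a = (1/4) - ((1/44)*sqrt(1639))*i, a' = (1/4) + ((1/44)*sqrt(1639))*i. At the order-3 pole a set g(ρ) = (ρ - a)^3*f(ρ) = [-10/37] / (ρ - a')^3.
Order-3 pole: residue = g''(a)/2; g''((1/4) - ((1/44)*sqrt(1639))*i) = -((464640/122394113)*sqrt(1639))*i, so the residue is -((232320/122394113)*sqrt(1639))*i.
The factor ρ**2 - ρ/2 + 10/11 splits as (ρ - a)(ρ - a') with a = (1/4) + ((1/44)*sqrt(1639))*i, a' = (1/4) - ((1/44)*sqrt(1639))*i. At the order-3 pole a set g(ρ) = (ρ - a)^3*f(ρ) = [-10/37] / (ρ - a')^3.
Order-3 pole: residue = g''(a)/2; g''((1/4) + ((1/44)*sqrt(1639))*i) = ((464640/122394113)*sqrt(1639))*i, so the residue is ((232320/122394113)*sqrt(1639))*i.
List the singular points by increasing real part (a conjugate pair: the negative imaginary part first).
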